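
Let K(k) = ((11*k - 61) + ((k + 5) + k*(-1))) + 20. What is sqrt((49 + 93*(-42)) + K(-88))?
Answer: I*sqrt(4861) ≈ 69.721*I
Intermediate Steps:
K(k) = -36 + 11*k (K(k) = ((-61 + 11*k) + ((5 + k) - k)) + 20 = ((-61 + 11*k) + 5) + 20 = (-56 + 11*k) + 20 = -36 + 11*k)
sqrt((49 + 93*(-42)) + K(-88)) = sqrt((49 + 93*(-42)) + (-36 + 11*(-88))) = sqrt((49 - 3906) + (-36 - 968)) = sqrt(-3857 - 1004) = sqrt(-4861) = I*sqrt(4861)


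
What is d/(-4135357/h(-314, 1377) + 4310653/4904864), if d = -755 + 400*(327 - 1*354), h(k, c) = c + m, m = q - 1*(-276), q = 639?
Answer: 32475178116960/5068370914943 ≈ 6.4074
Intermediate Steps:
m = 915 (m = 639 - 1*(-276) = 639 + 276 = 915)
h(k, c) = 915 + c (h(k, c) = c + 915 = 915 + c)
d = -11555 (d = -755 + 400*(327 - 354) = -755 + 400*(-27) = -755 - 10800 = -11555)
d/(-4135357/h(-314, 1377) + 4310653/4904864) = -11555/(-4135357/(915 + 1377) + 4310653/4904864) = -11555/(-4135357/2292 + 4310653*(1/4904864)) = -11555/(-4135357*1/2292 + 4310653/4904864) = -11555/(-4135357/2292 + 4310653/4904864) = -11555/(-5068370914943/2810487072) = -11555*(-2810487072/5068370914943) = 32475178116960/5068370914943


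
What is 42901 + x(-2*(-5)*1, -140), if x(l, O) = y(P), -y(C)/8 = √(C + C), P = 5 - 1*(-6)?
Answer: 42901 - 8*√22 ≈ 42864.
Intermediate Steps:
P = 11 (P = 5 + 6 = 11)
y(C) = -8*√2*√C (y(C) = -8*√(C + C) = -8*√2*√C)
x(l, O) = -8*√22 (x(l, O) = -8*√2*√11 = -8*√22)
42901 + x(-2*(-5)*1, -140) = 42901 - 8*√22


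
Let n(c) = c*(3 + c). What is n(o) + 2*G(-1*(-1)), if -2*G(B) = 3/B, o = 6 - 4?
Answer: 7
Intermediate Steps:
o = 2
G(B) = -3/(2*B)
n(o) + 2*G(-1*(-1)) = 2*(3 + 2) + 2*(-3/(2*((-1*(-1))))) = 2*5 + 2*(-3/2/1) = 10 + 2*(-3/2*1) = 10 + 2*(-3/2) = 10 - 3 = 7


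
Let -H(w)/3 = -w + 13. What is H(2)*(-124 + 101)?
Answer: 759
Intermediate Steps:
H(w) = -39 + 3*w (H(w) = -3*(-w + 13) = -3*(13 - w) = -39 + 3*w)
H(2)*(-124 + 101) = (-39 + 3*2)*(-124 + 101) = (-39 + 6)*(-23) = -33*(-23) = 759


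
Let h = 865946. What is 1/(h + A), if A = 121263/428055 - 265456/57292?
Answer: 2043677255/1769705254060873 ≈ 1.1548e-6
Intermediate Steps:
A = -8890197357/2043677255 (A = 121263*(1/428055) - 265456*1/57292 = 40421/142685 - 66364/14323 = -8890197357/2043677255 ≈ -4.3501)
1/(h + A) = 1/(865946 - 8890197357/2043677255) = 1/(1769705254060873/2043677255) = 2043677255/1769705254060873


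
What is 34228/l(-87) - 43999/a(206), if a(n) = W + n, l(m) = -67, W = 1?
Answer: -436223/603 ≈ -723.42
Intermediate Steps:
a(n) = 1 + n
34228/l(-87) - 43999/a(206) = 34228/(-67) - 43999/(1 + 206) = 34228*(-1/67) - 43999/207 = -34228/67 - 43999*1/207 = -34228/67 - 1913/9 = -436223/603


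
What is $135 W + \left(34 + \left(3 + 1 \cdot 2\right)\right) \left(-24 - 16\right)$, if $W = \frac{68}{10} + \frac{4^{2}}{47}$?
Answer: $- \frac{28014}{47} \approx -596.04$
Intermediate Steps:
$W = \frac{1678}{235}$ ($W = 68 \cdot \frac{1}{10} + 16 \cdot \frac{1}{47} = \frac{34}{5} + \frac{16}{47} = \frac{1678}{235} \approx 7.1404$)
$135 W + \left(34 + \left(3 + 1 \cdot 2\right)\right) \left(-24 - 16\right) = 135 \cdot \frac{1678}{235} + \left(34 + \left(3 + 1 \cdot 2\right)\right) \left(-24 - 16\right) = \frac{45306}{47} + \left(34 + \left(3 + 2\right)\right) \left(-40\right) = \frac{45306}{47} + \left(34 + 5\right) \left(-40\right) = \frac{45306}{47} + 39 \left(-40\right) = \frac{45306}{47} - 1560 = - \frac{28014}{47}$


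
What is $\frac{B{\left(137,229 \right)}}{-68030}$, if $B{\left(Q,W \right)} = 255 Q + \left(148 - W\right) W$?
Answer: $- \frac{8193}{34015} \approx -0.24086$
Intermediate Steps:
$B{\left(Q,W \right)} = 255 Q + W \left(148 - W\right)$
$\frac{B{\left(137,229 \right)}}{-68030} = \frac{- 229^{2} + 148 \cdot 229 + 255 \cdot 137}{-68030} = \left(\left(-1\right) 52441 + 33892 + 34935\right) \left(- \frac{1}{68030}\right) = \left(-52441 + 33892 + 34935\right) \left(- \frac{1}{68030}\right) = 16386 \left(- \frac{1}{68030}\right) = - \frac{8193}{34015}$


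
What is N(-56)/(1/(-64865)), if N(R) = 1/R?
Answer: 64865/56 ≈ 1158.3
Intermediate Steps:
N(-56)/(1/(-64865)) = 1/((-56)*(1/(-64865))) = -1/(56*(-1/64865)) = -1/56*(-64865) = 64865/56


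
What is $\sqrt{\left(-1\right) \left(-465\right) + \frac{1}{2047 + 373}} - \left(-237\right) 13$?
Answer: $3081 + \frac{\sqrt{5626505}}{110} \approx 3102.6$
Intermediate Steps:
$\sqrt{\left(-1\right) \left(-465\right) + \frac{1}{2047 + 373}} - \left(-237\right) 13 = \sqrt{465 + \frac{1}{2420}} - -3081 = \sqrt{465 + \frac{1}{2420}} + 3081 = \sqrt{\frac{1125301}{2420}} + 3081 = \frac{\sqrt{5626505}}{110} + 3081 = 3081 + \frac{\sqrt{5626505}}{110}$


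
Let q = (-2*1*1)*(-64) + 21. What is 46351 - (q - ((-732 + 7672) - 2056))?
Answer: 51086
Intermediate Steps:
q = 149 (q = -2*1*(-64) + 21 = -2*(-64) + 21 = 128 + 21 = 149)
46351 - (q - ((-732 + 7672) - 2056)) = 46351 - (149 - ((-732 + 7672) - 2056)) = 46351 - (149 - (6940 - 2056)) = 46351 - (149 - 1*4884) = 46351 - (149 - 4884) = 46351 - 1*(-4735) = 46351 + 4735 = 51086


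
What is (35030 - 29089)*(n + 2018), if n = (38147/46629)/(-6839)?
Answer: 3823220920792351/318895731 ≈ 1.1989e+7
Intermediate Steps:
n = -38147/318895731 (n = (38147*(1/46629))*(-1/6839) = (38147/46629)*(-1/6839) = -38147/318895731 ≈ -0.00011962)
(35030 - 29089)*(n + 2018) = (35030 - 29089)*(-38147/318895731 + 2018) = 5941*(643531547011/318895731) = 3823220920792351/318895731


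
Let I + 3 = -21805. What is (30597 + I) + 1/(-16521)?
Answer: 145203068/16521 ≈ 8789.0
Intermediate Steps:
I = -21808 (I = -3 - 21805 = -21808)
(30597 + I) + 1/(-16521) = (30597 - 21808) + 1/(-16521) = 8789 - 1/16521 = 145203068/16521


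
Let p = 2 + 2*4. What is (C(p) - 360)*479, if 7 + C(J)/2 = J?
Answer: -169566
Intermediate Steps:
p = 10 (p = 2 + 8 = 10)
C(J) = -14 + 2*J
(C(p) - 360)*479 = ((-14 + 2*10) - 360)*479 = ((-14 + 20) - 360)*479 = (6 - 360)*479 = -354*479 = -169566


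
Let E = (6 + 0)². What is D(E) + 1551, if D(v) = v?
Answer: 1587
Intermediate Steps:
E = 36 (E = 6² = 36)
D(E) + 1551 = 36 + 1551 = 1587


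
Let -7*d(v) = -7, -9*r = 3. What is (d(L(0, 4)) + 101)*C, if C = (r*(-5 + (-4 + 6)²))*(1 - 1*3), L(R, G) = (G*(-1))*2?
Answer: -68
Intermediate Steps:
r = -⅓ (r = -⅑*3 = -⅓ ≈ -0.33333)
L(R, G) = -2*G (L(R, G) = -G*2 = -2*G)
d(v) = 1 (d(v) = -⅐*(-7) = 1)
C = -⅔ (C = (-(-5 + (-4 + 6)²)/3)*(1 - 1*3) = (-(-5 + 2²)/3)*(1 - 3) = -(-5 + 4)/3*(-2) = -⅓*(-1)*(-2) = (⅓)*(-2) = -⅔ ≈ -0.66667)
(d(L(0, 4)) + 101)*C = (1 + 101)*(-⅔) = 102*(-⅔) = -68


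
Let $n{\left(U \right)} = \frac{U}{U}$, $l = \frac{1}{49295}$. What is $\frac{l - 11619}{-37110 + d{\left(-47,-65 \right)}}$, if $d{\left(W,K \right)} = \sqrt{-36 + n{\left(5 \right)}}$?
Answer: $\frac{4251014358888}{13577342898965} + \frac{572758604 i \sqrt{35}}{67886714494825} \approx 0.3131 + 4.9914 \cdot 10^{-5} i$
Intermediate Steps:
$l = \frac{1}{49295} \approx 2.0286 \cdot 10^{-5}$
$n{\left(U \right)} = 1$
$d{\left(W,K \right)} = i \sqrt{35}$ ($d{\left(W,K \right)} = \sqrt{-36 + 1} = \sqrt{-35} = i \sqrt{35}$)
$\frac{l - 11619}{-37110 + d{\left(-47,-65 \right)}} = \frac{\frac{1}{49295} - 11619}{-37110 + i \sqrt{35}} = - \frac{572758604}{49295 \left(-37110 + i \sqrt{35}\right)}$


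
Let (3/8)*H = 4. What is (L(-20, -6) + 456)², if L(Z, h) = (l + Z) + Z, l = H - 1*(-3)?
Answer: 1661521/9 ≈ 1.8461e+5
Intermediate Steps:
H = 32/3 (H = (8/3)*4 = 32/3 ≈ 10.667)
l = 41/3 (l = 32/3 - 1*(-3) = 32/3 + 3 = 41/3 ≈ 13.667)
L(Z, h) = 41/3 + 2*Z (L(Z, h) = (41/3 + Z) + Z = 41/3 + 2*Z)
(L(-20, -6) + 456)² = ((41/3 + 2*(-20)) + 456)² = ((41/3 - 40) + 456)² = (-79/3 + 456)² = (1289/3)² = 1661521/9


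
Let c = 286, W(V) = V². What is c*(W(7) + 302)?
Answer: 100386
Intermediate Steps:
c*(W(7) + 302) = 286*(7² + 302) = 286*(49 + 302) = 286*351 = 100386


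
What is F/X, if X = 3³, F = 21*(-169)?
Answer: -1183/9 ≈ -131.44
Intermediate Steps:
F = -3549
X = 27
F/X = -3549/27 = -3549*1/27 = -1183/9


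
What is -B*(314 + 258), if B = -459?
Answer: 262548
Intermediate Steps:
-B*(314 + 258) = -(-459)*(314 + 258) = -(-459)*572 = -1*(-262548) = 262548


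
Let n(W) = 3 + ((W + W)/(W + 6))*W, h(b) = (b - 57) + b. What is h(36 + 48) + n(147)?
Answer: 6740/17 ≈ 396.47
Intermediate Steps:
h(b) = -57 + 2*b (h(b) = (-57 + b) + b = -57 + 2*b)
n(W) = 3 + 2*W**2/(6 + W) (n(W) = 3 + ((2*W)/(6 + W))*W = 3 + (2*W/(6 + W))*W = 3 + 2*W**2/(6 + W))
h(36 + 48) + n(147) = (-57 + 2*(36 + 48)) + (18 + 2*147**2 + 3*147)/(6 + 147) = (-57 + 2*84) + (18 + 2*21609 + 441)/153 = (-57 + 168) + (18 + 43218 + 441)/153 = 111 + (1/153)*43677 = 111 + 4853/17 = 6740/17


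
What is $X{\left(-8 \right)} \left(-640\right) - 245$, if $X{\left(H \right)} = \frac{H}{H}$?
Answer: $-885$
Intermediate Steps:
$X{\left(H \right)} = 1$
$X{\left(-8 \right)} \left(-640\right) - 245 = 1 \left(-640\right) - 245 = -640 - 245 = -885$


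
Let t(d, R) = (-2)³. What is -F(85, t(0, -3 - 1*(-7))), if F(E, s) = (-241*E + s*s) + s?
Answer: 20429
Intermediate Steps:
t(d, R) = -8
F(E, s) = s + s² - 241*E (F(E, s) = (-241*E + s²) + s = (s² - 241*E) + s = s + s² - 241*E)
-F(85, t(0, -3 - 1*(-7))) = -(-8 + (-8)² - 241*85) = -(-8 + 64 - 20485) = -1*(-20429) = 20429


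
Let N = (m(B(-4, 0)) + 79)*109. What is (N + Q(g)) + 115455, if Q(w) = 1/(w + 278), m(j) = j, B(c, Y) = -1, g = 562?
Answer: 104123881/840 ≈ 1.2396e+5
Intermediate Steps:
Q(w) = 1/(278 + w)
N = 8502 (N = (-1 + 79)*109 = 78*109 = 8502)
(N + Q(g)) + 115455 = (8502 + 1/(278 + 562)) + 115455 = (8502 + 1/840) + 115455 = 7141681/840 + 115455 = 104123881/840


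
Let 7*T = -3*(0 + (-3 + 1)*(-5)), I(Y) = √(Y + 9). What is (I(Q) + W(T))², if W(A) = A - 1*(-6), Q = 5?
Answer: 830/49 + 24*√14/7 ≈ 29.767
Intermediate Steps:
I(Y) = √(9 + Y)
T = -30/7 (T = (-3*(0 + (-3 + 1)*(-5)))/7 = (-3*(0 - 2*(-5)))/7 = (-3*(0 + 10))/7 = (-3*10)/7 = (⅐)*(-30) = -30/7 ≈ -4.2857)
W(A) = 6 + A (W(A) = A + 6 = 6 + A)
(I(Q) + W(T))² = (√(9 + 5) + (6 - 30/7))² = (√14 + 12/7)² = (12/7 + √14)²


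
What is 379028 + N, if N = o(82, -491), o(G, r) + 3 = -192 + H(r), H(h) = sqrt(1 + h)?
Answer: 378833 + 7*I*sqrt(10) ≈ 3.7883e+5 + 22.136*I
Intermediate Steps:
o(G, r) = -195 + sqrt(1 + r) (o(G, r) = -3 + (-192 + sqrt(1 + r)) = -195 + sqrt(1 + r))
N = -195 + 7*I*sqrt(10) (N = -195 + sqrt(1 - 491) = -195 + sqrt(-490) = -195 + 7*I*sqrt(10) ≈ -195.0 + 22.136*I)
379028 + N = 379028 + (-195 + 7*I*sqrt(10)) = 378833 + 7*I*sqrt(10)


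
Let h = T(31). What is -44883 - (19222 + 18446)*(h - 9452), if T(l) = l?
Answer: 354825345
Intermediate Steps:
h = 31
-44883 - (19222 + 18446)*(h - 9452) = -44883 - (19222 + 18446)*(31 - 9452) = -44883 - 37668*(-9421) = -44883 - 1*(-354870228) = -44883 + 354870228 = 354825345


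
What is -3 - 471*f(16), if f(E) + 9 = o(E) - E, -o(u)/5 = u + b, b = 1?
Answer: 51807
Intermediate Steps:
o(u) = -5 - 5*u (o(u) = -5*(u + 1) = -5*(1 + u) = -5 - 5*u)
f(E) = -14 - 6*E (f(E) = -9 + ((-5 - 5*E) - E) = -9 + (-5 - 6*E) = -14 - 6*E)
-3 - 471*f(16) = -3 - 471*(-14 - 6*16) = -3 - 471*(-14 - 96) = -3 - 471*(-110) = -3 + 51810 = 51807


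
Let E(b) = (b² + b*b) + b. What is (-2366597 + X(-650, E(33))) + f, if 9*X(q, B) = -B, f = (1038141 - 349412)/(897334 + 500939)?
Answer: -1103163835773/466091 ≈ -2.3668e+6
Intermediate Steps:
f = 688729/1398273 ≈ 0.49256
E(b) = b + 2*b² (E(b) = (b² + b²) + b = 2*b² + b = b + 2*b²)
X(q, B) = -B/9 (X(q, B) = (-B)/9 = -B/9)
(-2366597 + X(-650, E(33))) + f = (-2366597 - 11*(1 + 2*33)/3) + 688729/1398273 = (-2366597 - 11*(1 + 66)/3) + 688729/1398273 = (-2366597 - 11*67/3) + 688729/1398273 = (-2366597 - ⅑*2211) + 688729/1398273 = (-2366597 - 737/3) + 688729/1398273 = -7100528/3 + 688729/1398273 = -1103163835773/466091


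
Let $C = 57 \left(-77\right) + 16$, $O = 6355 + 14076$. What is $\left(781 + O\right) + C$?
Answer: $16839$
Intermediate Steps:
$O = 20431$
$C = -4373$ ($C = -4389 + 16 = -4373$)
$\left(781 + O\right) + C = \left(781 + 20431\right) - 4373 = 21212 - 4373 = 16839$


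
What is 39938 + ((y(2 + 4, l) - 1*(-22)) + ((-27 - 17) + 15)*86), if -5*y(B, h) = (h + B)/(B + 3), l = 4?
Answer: 337192/9 ≈ 37466.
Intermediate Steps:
y(B, h) = -(B + h)/(5*(3 + B)) (y(B, h) = -(h + B)/(5*(B + 3)) = -(B + h)/(5*(3 + B)))
39938 + ((y(2 + 4, l) - 1*(-22)) + ((-27 - 17) + 15)*86) = 39938 + (((-(2 + 4) - 1*4)/(5*(3 + (2 + 4))) - 1*(-22)) + ((-27 - 17) + 15)*86) = 39938 + (((-1*6 - 4)/(5*(3 + 6)) + 22) + (-44 + 15)*86) = 39938 + (((1/5)*(-6 - 4)/9 + 22) - 29*86) = 39938 + (((1/5)*(1/9)*(-10) + 22) - 2494) = 39938 + ((-2/9 + 22) - 2494) = 39938 + (196/9 - 2494) = 39938 - 22250/9 = 337192/9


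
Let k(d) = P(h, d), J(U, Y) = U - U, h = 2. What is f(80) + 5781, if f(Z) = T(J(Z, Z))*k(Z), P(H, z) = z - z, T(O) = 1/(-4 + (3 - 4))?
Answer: 5781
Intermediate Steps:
J(U, Y) = 0
T(O) = -⅕ (T(O) = 1/(-4 - 1) = 1/(-5) = -⅕)
P(H, z) = 0
k(d) = 0
f(Z) = 0 (f(Z) = -⅕*0 = 0)
f(80) + 5781 = 0 + 5781 = 5781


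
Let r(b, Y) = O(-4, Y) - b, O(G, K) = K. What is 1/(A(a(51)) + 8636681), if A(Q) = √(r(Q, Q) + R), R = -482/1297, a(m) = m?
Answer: 11201775257/96746159528402499 - I*√625154/96746159528402499 ≈ 1.1579e-7 - 8.1726e-15*I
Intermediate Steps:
r(b, Y) = Y - b
R = -482/1297 (R = -482*1/1297 = -482/1297 ≈ -0.37163)
A(Q) = I*√625154/1297 (A(Q) = √((Q - Q) - 482/1297) = √(0 - 482/1297) = √(-482/1297) = I*√625154/1297)
1/(A(a(51)) + 8636681) = 1/(I*√625154/1297 + 8636681) = 1/(8636681 + I*√625154/1297)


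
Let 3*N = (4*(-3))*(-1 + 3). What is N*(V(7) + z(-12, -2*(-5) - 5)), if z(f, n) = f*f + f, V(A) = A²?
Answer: -1448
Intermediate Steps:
z(f, n) = f + f² (z(f, n) = f² + f = f + f²)
N = -8 (N = ((4*(-3))*(-1 + 3))/3 = (-12*2)/3 = (⅓)*(-24) = -8)
N*(V(7) + z(-12, -2*(-5) - 5)) = -8*(7² - 12*(1 - 12)) = -8*(49 - 12*(-11)) = -8*(49 + 132) = -8*181 = -1448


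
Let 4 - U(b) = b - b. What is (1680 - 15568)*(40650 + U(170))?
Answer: -564602752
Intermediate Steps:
U(b) = 4 (U(b) = 4 - (b - b) = 4 - 1*0 = 4 + 0 = 4)
(1680 - 15568)*(40650 + U(170)) = (1680 - 15568)*(40650 + 4) = -13888*40654 = -564602752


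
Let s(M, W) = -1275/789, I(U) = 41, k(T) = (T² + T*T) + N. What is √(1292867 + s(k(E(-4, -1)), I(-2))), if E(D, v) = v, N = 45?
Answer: 2*√22356551437/263 ≈ 1137.0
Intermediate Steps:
k(T) = 45 + 2*T² (k(T) = (T² + T*T) + 45 = (T² + T²) + 45 = 2*T² + 45 = 45 + 2*T²)
s(M, W) = -425/263 (s(M, W) = -1275*1/789 = -425/263)
√(1292867 + s(k(E(-4, -1)), I(-2))) = √(1292867 - 425/263) = √(340023596/263) = 2*√22356551437/263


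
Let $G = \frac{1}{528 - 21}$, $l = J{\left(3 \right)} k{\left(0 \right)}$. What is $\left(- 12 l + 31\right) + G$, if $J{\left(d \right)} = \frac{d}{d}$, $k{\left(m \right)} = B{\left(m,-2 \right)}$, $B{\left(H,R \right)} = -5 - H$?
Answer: $\frac{46138}{507} \approx 91.002$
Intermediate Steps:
$k{\left(m \right)} = -5 - m$
$J{\left(d \right)} = 1$
$l = -5$ ($l = 1 \left(-5 - 0\right) = 1 \left(-5 + 0\right) = 1 \left(-5\right) = -5$)
$G = \frac{1}{507} \approx 0.0019724$
$\left(- 12 l + 31\right) + G = \left(\left(-12\right) \left(-5\right) + 31\right) + \frac{1}{507} = \left(60 + 31\right) + \frac{1}{507} = 91 + \frac{1}{507} = \frac{46138}{507}$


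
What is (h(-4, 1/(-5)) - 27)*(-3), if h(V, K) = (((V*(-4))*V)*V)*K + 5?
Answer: 1098/5 ≈ 219.60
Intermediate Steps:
h(V, K) = 5 - 4*K*V³ (h(V, K) = (((-4*V)*V)*V)*K + 5 = ((-4*V²)*V)*K + 5 = (-4*V³)*K + 5 = -4*K*V³ + 5 = 5 - 4*K*V³)
(h(-4, 1/(-5)) - 27)*(-3) = ((5 - 4*(-4)³/(-5)) - 27)*(-3) = ((5 - 4*(-⅕)*(-64)) - 27)*(-3) = ((5 - 256/5) - 27)*(-3) = (-231/5 - 27)*(-3) = -366/5*(-3) = 1098/5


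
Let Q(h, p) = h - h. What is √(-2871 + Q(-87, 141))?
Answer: 3*I*√319 ≈ 53.582*I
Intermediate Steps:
Q(h, p) = 0
√(-2871 + Q(-87, 141)) = √(-2871 + 0) = √(-2871) = 3*I*√319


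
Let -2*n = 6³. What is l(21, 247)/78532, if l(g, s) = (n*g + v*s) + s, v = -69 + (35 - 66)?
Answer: -26721/78532 ≈ -0.34026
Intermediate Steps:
n = -108 (n = -½*6³ = -½*216 = -108)
v = -100 (v = -69 - 31 = -100)
l(g, s) = -108*g - 99*s (l(g, s) = (-108*g - 100*s) + s = -108*g - 99*s)
l(21, 247)/78532 = (-108*21 - 99*247)/78532 = (-2268 - 24453)*(1/78532) = -26721*1/78532 = -26721/78532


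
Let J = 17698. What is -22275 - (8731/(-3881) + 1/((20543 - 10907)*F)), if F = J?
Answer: -14741391268956713/661857698568 ≈ -22273.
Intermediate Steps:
F = 17698
-22275 - (8731/(-3881) + 1/((20543 - 10907)*F)) = -22275 - (8731/(-3881) + 1/((20543 - 10907)*17698)) = -22275 - (8731*(-1/3881) + (1/17698)/9636) = -22275 - (-8731/3881 + (1/9636)*(1/17698)) = -22275 - (-8731/3881 + 1/170537928) = -22275 - 1*(-1488966645487/661857698568) = -22275 + 1488966645487/661857698568 = -14741391268956713/661857698568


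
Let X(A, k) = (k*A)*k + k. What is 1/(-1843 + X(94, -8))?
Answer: 1/4165 ≈ 0.00024010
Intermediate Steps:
X(A, k) = k + A*k² (X(A, k) = (A*k)*k + k = A*k² + k = k + A*k²)
1/(-1843 + X(94, -8)) = 1/(-1843 - 8*(1 + 94*(-8))) = 1/(-1843 - 8*(1 - 752)) = 1/(-1843 - 8*(-751)) = 1/(-1843 + 6008) = 1/4165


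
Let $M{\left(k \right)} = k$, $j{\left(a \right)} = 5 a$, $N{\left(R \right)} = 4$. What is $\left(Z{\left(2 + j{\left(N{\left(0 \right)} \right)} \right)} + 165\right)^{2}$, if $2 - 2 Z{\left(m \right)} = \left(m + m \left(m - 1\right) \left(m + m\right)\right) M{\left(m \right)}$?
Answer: $50034531856$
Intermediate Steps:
$Z{\left(m \right)} = 1 - \frac{m \left(m + 2 m^{2} \left(-1 + m\right)\right)}{2}$ ($Z{\left(m \right)} = 1 - \frac{\left(m + m \left(m - 1\right) \left(m + m\right)\right) m}{2} = 1 - \frac{\left(m + m \left(-1 + m\right) 2 m\right) m}{2} = 1 - \frac{\left(m + m 2 m \left(-1 + m\right)\right) m}{2} = 1 - \frac{\left(m + 2 m^{2} \left(-1 + m\right)\right) m}{2} = 1 - \frac{m \left(m + 2 m^{2} \left(-1 + m\right)\right)}{2}$)
$\left(Z{\left(2 + j{\left(N{\left(0 \right)} \right)} \right)} + 165\right)^{2} = \left(\left(1 + \left(2 + 5 \cdot 4\right)^{3} - \left(2 + 5 \cdot 4\right)^{4} - \frac{\left(2 + 5 \cdot 4\right)^{2}}{2}\right) + 165\right)^{2} = \left(\left(1 + \left(2 + 20\right)^{3} - \left(2 + 20\right)^{4} - \frac{\left(2 + 20\right)^{2}}{2}\right) + 165\right)^{2} = \left(\left(1 + 22^{3} - 22^{4} - \frac{22^{2}}{2}\right) + 165\right)^{2} = \left(\left(1 + 10648 - 234256 - 242\right) + 165\right)^{2} = \left(-223849 + 165\right)^{2} = \left(-223684\right)^{2} = 50034531856$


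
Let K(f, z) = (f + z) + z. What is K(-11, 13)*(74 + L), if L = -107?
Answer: -495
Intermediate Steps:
K(f, z) = f + 2*z
K(-11, 13)*(74 + L) = (-11 + 2*13)*(74 - 107) = (-11 + 26)*(-33) = 15*(-33) = -495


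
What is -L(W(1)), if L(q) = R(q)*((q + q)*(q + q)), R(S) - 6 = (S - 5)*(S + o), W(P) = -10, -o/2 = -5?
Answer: -2400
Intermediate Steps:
o = 10 (o = -2*(-5) = 10)
R(S) = 6 + (-5 + S)*(10 + S) (R(S) = 6 + (S - 5)*(S + 10) = 6 + (-5 + S)*(10 + S))
L(q) = 4*q²*(-44 + q² + 5*q) (L(q) = (-44 + q² + 5*q)*((q + q)*(q + q)) = (-44 + q² + 5*q)*((2*q)*(2*q)) = (-44 + q² + 5*q)*(4*q²) = 4*q²*(-44 + q² + 5*q))
-L(W(1)) = -4*(-10)²*(-44 + (-10)² + 5*(-10)) = -4*100*(-44 + 100 - 50) = -4*100*6 = -1*2400 = -2400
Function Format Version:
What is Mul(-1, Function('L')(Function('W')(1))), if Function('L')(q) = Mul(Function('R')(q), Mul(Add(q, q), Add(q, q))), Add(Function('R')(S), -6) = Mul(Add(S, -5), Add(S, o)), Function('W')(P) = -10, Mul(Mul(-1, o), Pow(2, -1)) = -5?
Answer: -2400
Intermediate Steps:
o = 10 (o = Mul(-2, -5) = 10)
Function('R')(S) = Add(6, Mul(Add(-5, S), Add(10, S))) (Function('R')(S) = Add(6, Mul(Add(S, -5), Add(S, 10))) = Add(6, Mul(Add(-5, S), Add(10, S))))
Function('L')(q) = Mul(4, Pow(q, 2), Add(-44, Pow(q, 2), Mul(5, q))) (Function('L')(q) = Mul(Add(-44, Pow(q, 2), Mul(5, q)), Mul(Add(q, q), Add(q, q))) = Mul(Add(-44, Pow(q, 2), Mul(5, q)), Mul(Mul(2, q), Mul(2, q))) = Mul(Add(-44, Pow(q, 2), Mul(5, q)), Mul(4, Pow(q, 2))) = Mul(4, Pow(q, 2), Add(-44, Pow(q, 2), Mul(5, q))))
Mul(-1, Function('L')(Function('W')(1))) = Mul(-1, Mul(4, Pow(-10, 2), Add(-44, Pow(-10, 2), Mul(5, -10)))) = Mul(-1, Mul(4, 100, Add(-44, 100, -50))) = Mul(-1, Mul(4, 100, 6)) = Mul(-1, 2400) = -2400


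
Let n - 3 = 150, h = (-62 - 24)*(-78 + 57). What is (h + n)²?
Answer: 3837681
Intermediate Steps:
h = 1806 (h = -86*(-21) = 1806)
n = 153 (n = 3 + 150 = 153)
(h + n)² = (1806 + 153)² = 1959² = 3837681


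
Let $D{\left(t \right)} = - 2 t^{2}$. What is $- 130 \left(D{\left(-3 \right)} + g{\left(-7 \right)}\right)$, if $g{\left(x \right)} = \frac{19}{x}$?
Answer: $\frac{18850}{7} \approx 2692.9$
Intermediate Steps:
$- 130 \left(D{\left(-3 \right)} + g{\left(-7 \right)}\right) = - 130 \left(- 2 \left(-3\right)^{2} + \frac{19}{-7}\right) = - 130 \left(\left(-2\right) 9 + 19 \left(- \frac{1}{7}\right)\right) = - 130 \left(-18 - \frac{19}{7}\right) = \left(-130\right) \left(- \frac{145}{7}\right) = \frac{18850}{7}$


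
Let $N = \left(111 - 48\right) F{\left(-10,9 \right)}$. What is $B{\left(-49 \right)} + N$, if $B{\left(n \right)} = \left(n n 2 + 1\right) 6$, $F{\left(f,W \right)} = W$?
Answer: $29385$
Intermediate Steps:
$N = 567$ ($N = \left(111 - 48\right) 9 = 63 \cdot 9 = 567$)
$B{\left(n \right)} = 6 + 12 n^{2}$ ($B{\left(n \right)} = \left(n^{2} \cdot 2 + 1\right) 6 = \left(2 n^{2} + 1\right) 6 = \left(1 + 2 n^{2}\right) 6 = 6 + 12 n^{2}$)
$B{\left(-49 \right)} + N = \left(6 + 12 \left(-49\right)^{2}\right) + 567 = \left(6 + 12 \cdot 2401\right) + 567 = \left(6 + 28812\right) + 567 = 28818 + 567 = 29385$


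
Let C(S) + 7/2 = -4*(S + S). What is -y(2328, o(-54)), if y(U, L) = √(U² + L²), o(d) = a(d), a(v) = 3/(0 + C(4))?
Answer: -6*√758892305/71 ≈ -2328.0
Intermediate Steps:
C(S) = -7/2 - 8*S (C(S) = -7/2 - 4*(S + S) = -7/2 - 8*S)
a(v) = -6/71 (a(v) = 3/(0 + (-7/2 - 8*4)) = 3/(0 + (-7/2 - 32)) = 3/(0 - 71/2) = 3/(-71/2) = -2/71*3 = -6/71)
o(d) = -6/71
y(U, L) = √(L² + U²)
-y(2328, o(-54)) = -√((-6/71)² + 2328²) = -√(36/5041 + 5419584) = -√(27320122980/5041) = -6*√758892305/71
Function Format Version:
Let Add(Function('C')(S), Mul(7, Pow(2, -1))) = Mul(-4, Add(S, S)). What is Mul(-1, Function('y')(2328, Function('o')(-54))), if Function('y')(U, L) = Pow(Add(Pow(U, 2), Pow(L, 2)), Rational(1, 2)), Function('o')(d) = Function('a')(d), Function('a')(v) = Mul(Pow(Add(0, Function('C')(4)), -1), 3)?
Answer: Mul(Rational(-6, 71), Pow(758892305, Rational(1, 2))) ≈ -2328.0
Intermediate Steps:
Function('C')(S) = Add(Rational(-7, 2), Mul(-8, S)) (Function('C')(S) = Add(Rational(-7, 2), Mul(-4, Add(S, S))) = Add(Rational(-7, 2), Mul(-4, Mul(2, S))) = Add(Rational(-7, 2), Mul(-8, S)))
Function('a')(v) = Rational(-6, 71) (Function('a')(v) = Mul(Pow(Add(0, Add(Rational(-7, 2), Mul(-8, 4))), -1), 3) = Mul(Pow(Add(0, Add(Rational(-7, 2), -32)), -1), 3) = Mul(Pow(Add(0, Rational(-71, 2)), -1), 3) = Mul(Pow(Rational(-71, 2), -1), 3) = Mul(Rational(-2, 71), 3) = Rational(-6, 71))
Function('o')(d) = Rational(-6, 71)
Function('y')(U, L) = Pow(Add(Pow(L, 2), Pow(U, 2)), Rational(1, 2))
Mul(-1, Function('y')(2328, Function('o')(-54))) = Mul(-1, Pow(Add(Pow(Rational(-6, 71), 2), Pow(2328, 2)), Rational(1, 2))) = Mul(-1, Pow(Add(Rational(36, 5041), 5419584), Rational(1, 2))) = Mul(-1, Pow(Rational(27320122980, 5041), Rational(1, 2))) = Mul(-1, Mul(Rational(6, 71), Pow(758892305, Rational(1, 2)))) = Mul(Rational(-6, 71), Pow(758892305, Rational(1, 2)))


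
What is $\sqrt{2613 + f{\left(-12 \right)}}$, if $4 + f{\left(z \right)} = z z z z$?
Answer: $\sqrt{23345} \approx 152.79$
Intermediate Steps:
$f{\left(z \right)} = -4 + z^{4}$ ($f{\left(z \right)} = -4 + z z z z = -4 + z^{2} z z = -4 + z^{3} z = -4 + z^{4}$)
$\sqrt{2613 + f{\left(-12 \right)}} = \sqrt{2613 - \left(4 - \left(-12\right)^{4}\right)} = \sqrt{2613 + \left(-4 + 20736\right)} = \sqrt{2613 + 20732} = \sqrt{23345}$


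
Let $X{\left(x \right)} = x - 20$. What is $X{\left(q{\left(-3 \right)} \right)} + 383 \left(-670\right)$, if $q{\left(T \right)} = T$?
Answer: $-256633$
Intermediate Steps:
$X{\left(x \right)} = -20 + x$ ($X{\left(x \right)} = x - 20 = -20 + x$)
$X{\left(q{\left(-3 \right)} \right)} + 383 \left(-670\right) = \left(-20 - 3\right) + 383 \left(-670\right) = -23 - 256610 = -256633$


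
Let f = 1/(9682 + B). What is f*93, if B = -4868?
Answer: 93/4814 ≈ 0.019319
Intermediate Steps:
f = 1/4814 (f = 1/(9682 - 4868) = 1/4814 ≈ 0.00020773)
f*93 = (1/4814)*93 = 93/4814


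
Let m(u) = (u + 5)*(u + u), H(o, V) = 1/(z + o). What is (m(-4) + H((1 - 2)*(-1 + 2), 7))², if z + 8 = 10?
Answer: 49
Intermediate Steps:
z = 2 (z = -8 + 10 = 2)
H(o, V) = 1/(2 + o)
m(u) = 2*u*(5 + u) (m(u) = (5 + u)*(2*u) = 2*u*(5 + u))
(m(-4) + H((1 - 2)*(-1 + 2), 7))² = (2*(-4)*(5 - 4) + 1/(2 + (1 - 2)*(-1 + 2)))² = (2*(-4)*1 + 1/(2 - 1*1))² = (-8 + 1/(2 - 1))² = (-8 + 1/1)² = (-8 + 1)² = (-7)² = 49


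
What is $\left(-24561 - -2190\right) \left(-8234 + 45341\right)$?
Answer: $-830120697$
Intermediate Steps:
$\left(-24561 - -2190\right) \left(-8234 + 45341\right) = \left(-24561 + 2190\right) 37107 = \left(-22371\right) 37107 = -830120697$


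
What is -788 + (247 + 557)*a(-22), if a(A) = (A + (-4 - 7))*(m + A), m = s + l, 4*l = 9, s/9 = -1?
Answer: 762007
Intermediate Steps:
s = -9 (s = 9*(-1) = -9)
l = 9/4 (l = (1/4)*9 = 9/4 ≈ 2.2500)
m = -27/4 (m = -9 + 9/4 = -27/4 ≈ -6.7500)
a(A) = (-11 + A)*(-27/4 + A) (a(A) = (A + (-4 - 7))*(-27/4 + A) = (A - 11)*(-27/4 + A) = (-11 + A)*(-27/4 + A))
-788 + (247 + 557)*a(-22) = -788 + (247 + 557)*(297/4 + (-22)**2 - 71/4*(-22)) = -788 + 804*(297/4 + 484 + 781/2) = -788 + 804*(3795/4) = -788 + 762795 = 762007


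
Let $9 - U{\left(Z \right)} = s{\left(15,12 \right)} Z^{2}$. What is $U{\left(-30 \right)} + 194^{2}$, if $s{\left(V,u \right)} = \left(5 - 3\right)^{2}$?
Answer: $34045$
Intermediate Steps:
$s{\left(V,u \right)} = 4$ ($s{\left(V,u \right)} = 2^{2} = 4$)
$U{\left(Z \right)} = 9 - 4 Z^{2}$
$U{\left(-30 \right)} + 194^{2} = \left(9 - 4 \left(-30\right)^{2}\right) + 194^{2} = \left(9 - 3600\right) + 37636 = -3591 + 37636 = 34045$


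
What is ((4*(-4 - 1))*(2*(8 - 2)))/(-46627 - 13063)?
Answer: 24/5969 ≈ 0.0040208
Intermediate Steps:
((4*(-4 - 1))*(2*(8 - 2)))/(-46627 - 13063) = ((4*(-5))*(2*6))/(-59690) = -20*12*(-1/59690) = -240*(-1/59690) = 24/5969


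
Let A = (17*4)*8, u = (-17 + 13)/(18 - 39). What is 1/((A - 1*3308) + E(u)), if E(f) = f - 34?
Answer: -21/58754 ≈ -0.00035742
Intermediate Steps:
u = 4/21 (u = -4/(-21) = -4*(-1/21) = 4/21 ≈ 0.19048)
A = 544 (A = 68*8 = 544)
E(f) = -34 + f
1/((A - 1*3308) + E(u)) = 1/((544 - 1*3308) + (-34 + 4/21)) = 1/((544 - 3308) - 710/21) = 1/(-2764 - 710/21) = 1/(-58754/21) = -21/58754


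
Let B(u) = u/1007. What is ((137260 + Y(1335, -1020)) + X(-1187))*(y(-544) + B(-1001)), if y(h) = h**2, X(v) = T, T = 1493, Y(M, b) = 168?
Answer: 41399368071471/1007 ≈ 4.1112e+10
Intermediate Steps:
X(v) = 1493
B(u) = u/1007 (B(u) = u*(1/1007) = u/1007)
((137260 + Y(1335, -1020)) + X(-1187))*(y(-544) + B(-1001)) = ((137260 + 168) + 1493)*((-544)**2 + (1/1007)*(-1001)) = (137428 + 1493)*(295936 - 1001/1007) = 138921*(298006551/1007) = 41399368071471/1007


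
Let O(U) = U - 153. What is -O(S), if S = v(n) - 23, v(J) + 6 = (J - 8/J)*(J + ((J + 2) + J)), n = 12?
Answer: -746/3 ≈ -248.67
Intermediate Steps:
v(J) = -6 + (2 + 3*J)*(J - 8/J) (v(J) = -6 + (J - 8/J)*(J + ((J + 2) + J)) = -6 + (J - 8/J)*(J + ((2 + J) + J)) = -6 + (J - 8/J)*(J + (2 + 2*J)) = -6 + (J - 8/J)*(2 + 3*J) = -6 + (2 + 3*J)*(J - 8/J))
S = 1205/3 (S = (-30 - 16/12 + 2*12 + 3*12²) - 23 = (-30 - 16*1/12 + 24 + 3*144) - 23 = (-30 - 4/3 + 24 + 432) - 23 = 1274/3 - 23 = 1205/3 ≈ 401.67)
O(U) = -153 + U
-O(S) = -(-153 + 1205/3) = -1*746/3 = -746/3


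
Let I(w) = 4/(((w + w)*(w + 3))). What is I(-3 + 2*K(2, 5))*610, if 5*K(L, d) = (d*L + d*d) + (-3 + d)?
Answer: 15250/2183 ≈ 6.9858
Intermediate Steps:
K(L, d) = -⅗ + d/5 + d²/5 + L*d/5 (K(L, d) = ((d*L + d*d) + (-3 + d))/5 = ((L*d + d²) + (-3 + d))/5 = ((d² + L*d) + (-3 + d))/5 = (-3 + d + d² + L*d)/5 = -⅗ + d/5 + d²/5 + L*d/5)
I(w) = 2/(w*(3 + w)) (I(w) = 4/(((2*w)*(3 + w))) = 4/((2*w*(3 + w))) = 4*(1/(2*w*(3 + w))) = 2/(w*(3 + w)))
I(-3 + 2*K(2, 5))*610 = (2/((-3 + 2*(-⅗ + (⅕)*5 + (⅕)*5² + (⅕)*2*5))*(3 + (-3 + 2*(-⅗ + (⅕)*5 + (⅕)*5² + (⅕)*2*5)))))*610 = (2/((-3 + 2*(-⅗ + 1 + (⅕)*25 + 2))*(3 + (-3 + 2*(-⅗ + 1 + (⅕)*25 + 2)))))*610 = (2/((-3 + 2*(-⅗ + 1 + 5 + 2))*(3 + (-3 + 2*(-⅗ + 1 + 5 + 2)))))*610 = (2/((-3 + 2*(37/5))*(3 + (-3 + 2*(37/5)))))*610 = (2/((-3 + 74/5)*(3 + (-3 + 74/5))))*610 = (2/((59/5)*(3 + 59/5)))*610 = (2*(5/59)/(74/5))*610 = (2*(5/59)*(5/74))*610 = (25/2183)*610 = 15250/2183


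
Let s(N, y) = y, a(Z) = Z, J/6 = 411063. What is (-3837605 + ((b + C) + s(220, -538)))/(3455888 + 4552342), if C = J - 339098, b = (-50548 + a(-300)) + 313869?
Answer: -241307/1334705 ≈ -0.18079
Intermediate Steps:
J = 2466378 (J = 6*411063 = 2466378)
b = 263021 (b = (-50548 - 300) + 313869 = -50848 + 313869 = 263021)
C = 2127280 (C = 2466378 - 339098 = 2127280)
(-3837605 + ((b + C) + s(220, -538)))/(3455888 + 4552342) = (-3837605 + ((263021 + 2127280) - 538))/(3455888 + 4552342) = (-3837605 + (2390301 - 538))/8008230 = (-3837605 + 2389763)*(1/8008230) = -1447842*1/8008230 = -241307/1334705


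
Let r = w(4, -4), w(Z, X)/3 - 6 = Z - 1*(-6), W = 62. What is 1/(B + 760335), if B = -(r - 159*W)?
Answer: 1/770145 ≈ 1.2985e-6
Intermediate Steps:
w(Z, X) = 36 + 3*Z (w(Z, X) = 18 + 3*(Z - 1*(-6)) = 18 + 3*(Z + 6) = 18 + 3*(6 + Z) = 18 + (18 + 3*Z) = 36 + 3*Z)
r = 48 (r = 36 + 3*4 = 36 + 12 = 48)
B = 9810 (B = -(48 - 159*62) = -(48 - 9858) = -1*(-9810) = 9810)
1/(B + 760335) = 1/(9810 + 760335) = 1/770145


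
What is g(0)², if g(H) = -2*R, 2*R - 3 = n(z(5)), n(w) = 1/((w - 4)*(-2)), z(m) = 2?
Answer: 169/16 ≈ 10.563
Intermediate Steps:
n(w) = 1/(8 - 2*w) (n(w) = 1/((-4 + w)*(-2)) = 1/(8 - 2*w))
R = 13/8 (R = 3/2 + (-1/(-8 + 2*2))/2 = 3/2 + (-1/(-8 + 4))/2 = 3/2 + (-1/(-4))/2 = 3/2 + (-1*(-¼))/2 = 3/2 + (½)*(¼) = 3/2 + ⅛ = 13/8 ≈ 1.6250)
g(H) = -13/4 (g(H) = -2*13/8 = -13/4)
g(0)² = (-13/4)² = 169/16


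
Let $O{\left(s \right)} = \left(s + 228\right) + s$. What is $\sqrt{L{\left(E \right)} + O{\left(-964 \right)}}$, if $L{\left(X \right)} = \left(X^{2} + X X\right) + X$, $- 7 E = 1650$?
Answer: $\frac{5 \sqrt{214006}}{7} \approx 330.43$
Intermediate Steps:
$E = - \frac{1650}{7}$ ($E = \left(- \frac{1}{7}\right) 1650 = - \frac{1650}{7} \approx -235.71$)
$L{\left(X \right)} = X + 2 X^{2}$ ($L{\left(X \right)} = \left(X^{2} + X^{2}\right) + X = 2 X^{2} + X = X + 2 X^{2}$)
$O{\left(s \right)} = 228 + 2 s$ ($O{\left(s \right)} = \left(228 + s\right) + s = 228 + 2 s$)
$\sqrt{L{\left(E \right)} + O{\left(-964 \right)}} = \sqrt{- \frac{1650 \left(1 + 2 \left(- \frac{1650}{7}\right)\right)}{7} + \left(228 + 2 \left(-964\right)\right)} = \sqrt{- \frac{1650 \left(1 - \frac{3300}{7}\right)}{7} + \left(228 - 1928\right)} = \sqrt{\left(- \frac{1650}{7}\right) \left(- \frac{3293}{7}\right) - 1700} = \sqrt{\frac{5433450}{49} - 1700} = \sqrt{\frac{5350150}{49}} = \frac{5 \sqrt{214006}}{7}$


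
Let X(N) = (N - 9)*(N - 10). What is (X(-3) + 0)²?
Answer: 24336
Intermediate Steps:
X(N) = (-10 + N)*(-9 + N) (X(N) = (-9 + N)*(-10 + N) = (-10 + N)*(-9 + N))
(X(-3) + 0)² = ((90 + (-3)² - 19*(-3)) + 0)² = ((90 + 9 + 57) + 0)² = (156 + 0)² = 156² = 24336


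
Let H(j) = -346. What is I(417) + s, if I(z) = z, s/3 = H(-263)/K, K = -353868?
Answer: 24593999/58978 ≈ 417.00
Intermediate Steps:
s = 173/58978 (s = 3*(-346/(-353868)) = 3*(-346*(-1/353868)) = 3*(173/176934) = 173/58978 ≈ 0.0029333)
I(417) + s = 417 + 173/58978 = 24593999/58978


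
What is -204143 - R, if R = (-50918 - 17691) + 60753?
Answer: -196287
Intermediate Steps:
R = -7856 (R = -68609 + 60753 = -7856)
-204143 - R = -204143 - 1*(-7856) = -204143 + 7856 = -196287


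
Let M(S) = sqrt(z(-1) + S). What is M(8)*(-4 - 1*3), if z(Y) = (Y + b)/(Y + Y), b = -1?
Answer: -21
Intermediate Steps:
z(Y) = (-1 + Y)/(2*Y) (z(Y) = (Y - 1)/(Y + Y) = (-1 + Y)/((2*Y)) = (-1 + Y)*(1/(2*Y)) = (-1 + Y)/(2*Y))
M(S) = sqrt(1 + S) (M(S) = sqrt((1/2)*(-1 - 1)/(-1) + S) = sqrt((1/2)*(-1)*(-2) + S) = sqrt(1 + S))
M(8)*(-4 - 1*3) = sqrt(1 + 8)*(-4 - 1*3) = sqrt(9)*(-4 - 3) = 3*(-7) = -21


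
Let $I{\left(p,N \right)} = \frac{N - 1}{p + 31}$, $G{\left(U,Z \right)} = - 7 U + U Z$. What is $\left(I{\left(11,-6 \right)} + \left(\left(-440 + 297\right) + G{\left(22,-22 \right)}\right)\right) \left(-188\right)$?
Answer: $\frac{440578}{3} \approx 1.4686 \cdot 10^{5}$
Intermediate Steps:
$I{\left(p,N \right)} = \frac{-1 + N}{31 + p}$
$\left(I{\left(11,-6 \right)} + \left(\left(-440 + 297\right) + G{\left(22,-22 \right)}\right)\right) \left(-188\right) = \left(\frac{-1 - 6}{31 + 11} + \left(\left(-440 + 297\right) + 22 \left(-7 - 22\right)\right)\right) \left(-188\right) = \left(\frac{1}{42} \left(-7\right) + \left(-143 + 22 \left(-29\right)\right)\right) \left(-188\right) = \left(\frac{1}{42} \left(-7\right) - 781\right) \left(-188\right) = \left(- \frac{1}{6} - 781\right) \left(-188\right) = \left(- \frac{4687}{6}\right) \left(-188\right) = \frac{440578}{3}$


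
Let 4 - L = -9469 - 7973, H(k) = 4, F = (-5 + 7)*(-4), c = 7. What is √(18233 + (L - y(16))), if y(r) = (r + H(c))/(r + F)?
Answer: √142706/2 ≈ 188.88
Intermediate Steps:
F = -8 (F = 2*(-4) = -8)
y(r) = (4 + r)/(-8 + r) (y(r) = (r + 4)/(r - 8) = (4 + r)/(-8 + r))
L = 17446 (L = 4 - (-9469 - 7973) = 4 - 1*(-17442) = 4 + 17442 = 17446)
√(18233 + (L - y(16))) = √(18233 + (17446 - (4 + 16)/(-8 + 16))) = √(18233 + (17446 - 20/8)) = √(18233 + (17446 - 1*5/2)) = √(18233 + (17446 - 5/2)) = √(18233 + 34887/2) = √(71353/2) = √142706/2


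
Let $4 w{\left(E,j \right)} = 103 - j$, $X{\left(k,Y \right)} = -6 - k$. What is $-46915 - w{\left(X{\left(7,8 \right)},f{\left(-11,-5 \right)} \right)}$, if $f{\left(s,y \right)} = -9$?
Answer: $-46943$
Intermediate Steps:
$w{\left(E,j \right)} = \frac{103}{4} - \frac{j}{4}$ ($w{\left(E,j \right)} = \frac{103 - j}{4} = \frac{103}{4} - \frac{j}{4}$)
$-46915 - w{\left(X{\left(7,8 \right)},f{\left(-11,-5 \right)} \right)} = -46915 - \left(\frac{103}{4} - - \frac{9}{4}\right) = -46915 - \left(\frac{103}{4} + \frac{9}{4}\right) = -46915 - 28 = -46943$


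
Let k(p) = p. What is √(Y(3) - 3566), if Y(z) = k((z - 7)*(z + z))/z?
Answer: I*√3574 ≈ 59.783*I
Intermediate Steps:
Y(z) = -14 + 2*z (Y(z) = ((z - 7)*(z + z))/z = ((-7 + z)*(2*z))/z = (2*z*(-7 + z))/z = -14 + 2*z)
√(Y(3) - 3566) = √((-14 + 2*3) - 3566) = √((-14 + 6) - 3566) = √(-8 - 3566) = √(-3574) = I*√3574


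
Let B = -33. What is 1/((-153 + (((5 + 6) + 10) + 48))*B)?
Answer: 1/2772 ≈ 0.00036075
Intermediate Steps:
1/((-153 + (((5 + 6) + 10) + 48))*B) = 1/((-153 + (((5 + 6) + 10) + 48))*(-33)) = 1/((-153 + ((11 + 10) + 48))*(-33)) = 1/((-153 + (21 + 48))*(-33)) = 1/((-153 + 69)*(-33)) = 1/(-84*(-33)) = 1/2772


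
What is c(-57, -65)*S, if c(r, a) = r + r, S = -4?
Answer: 456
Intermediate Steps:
c(r, a) = 2*r
c(-57, -65)*S = (2*(-57))*(-4) = -114*(-4) = 456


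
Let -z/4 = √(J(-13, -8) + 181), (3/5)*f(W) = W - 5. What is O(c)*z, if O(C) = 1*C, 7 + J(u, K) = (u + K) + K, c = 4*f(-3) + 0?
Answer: 640*√145/3 ≈ 2568.9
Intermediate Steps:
f(W) = -25/3 + 5*W/3 (f(W) = 5*(W - 5)/3 = 5*(-5 + W)/3 = -25/3 + 5*W/3)
c = -160/3 (c = 4*(-25/3 + (5/3)*(-3)) + 0 = 4*(-25/3 - 5) + 0 = 4*(-40/3) + 0 = -160/3 + 0 = -160/3 ≈ -53.333)
J(u, K) = -7 + u + 2*K (J(u, K) = -7 + ((u + K) + K) = -7 + ((K + u) + K) = -7 + (u + 2*K) = -7 + u + 2*K)
z = -4*√145 (z = -4*√((-7 - 13 + 2*(-8)) + 181) = -4*√((-7 - 13 - 16) + 181) = -4*√(-36 + 181) = -4*√145 ≈ -48.166)
O(C) = C
O(c)*z = -(-640)*√145/3 = 640*√145/3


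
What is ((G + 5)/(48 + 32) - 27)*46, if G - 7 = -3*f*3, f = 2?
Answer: -24909/20 ≈ -1245.4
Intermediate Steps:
G = -11 (G = 7 - 3*2*3 = 7 - 6*3 = 7 - 18 = -11)
((G + 5)/(48 + 32) - 27)*46 = ((-11 + 5)/(48 + 32) - 27)*46 = (-6/80 - 27)*46 = (-6*1/80 - 27)*46 = (-3/40 - 27)*46 = -1083/40*46 = -24909/20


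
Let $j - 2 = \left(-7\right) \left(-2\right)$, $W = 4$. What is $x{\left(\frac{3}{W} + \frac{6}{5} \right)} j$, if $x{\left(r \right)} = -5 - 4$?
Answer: $-144$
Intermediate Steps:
$j = 16$ ($j = 2 - -14 = 2 + 14 = 16$)
$x{\left(r \right)} = -9$
$x{\left(\frac{3}{W} + \frac{6}{5} \right)} j = \left(-9\right) 16 = -144$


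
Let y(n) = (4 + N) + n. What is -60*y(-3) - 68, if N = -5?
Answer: 172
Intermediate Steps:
y(n) = -1 + n (y(n) = (4 - 5) + n = -1 + n)
-60*y(-3) - 68 = -60*(-1 - 3) - 68 = -60*(-4) - 68 = 240 - 68 = 172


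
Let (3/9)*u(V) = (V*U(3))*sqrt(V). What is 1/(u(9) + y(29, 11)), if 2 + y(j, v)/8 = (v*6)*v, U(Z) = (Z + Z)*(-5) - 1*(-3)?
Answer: 1/3605 ≈ 0.00027739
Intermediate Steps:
U(Z) = 3 - 10*Z (U(Z) = (2*Z)*(-5) + 3 = -10*Z + 3 = 3 - 10*Z)
y(j, v) = -16 + 48*v**2 (y(j, v) = -16 + 8*((v*6)*v) = -16 + 8*((6*v)*v) = -16 + 8*(6*v**2) = -16 + 48*v**2)
u(V) = -81*V**(3/2) (u(V) = 3*((V*(3 - 10*3))*sqrt(V)) = 3*((V*(3 - 30))*sqrt(V)) = 3*((V*(-27))*sqrt(V)) = 3*((-27*V)*sqrt(V)) = 3*(-27*V**(3/2)) = -81*V**(3/2))
1/(u(9) + y(29, 11)) = 1/(-81*9**(3/2) + (-16 + 48*11**2)) = 1/(-81*27 + (-16 + 48*121)) = 1/(-2187 + (-16 + 5808)) = 1/(-2187 + 5792) = 1/3605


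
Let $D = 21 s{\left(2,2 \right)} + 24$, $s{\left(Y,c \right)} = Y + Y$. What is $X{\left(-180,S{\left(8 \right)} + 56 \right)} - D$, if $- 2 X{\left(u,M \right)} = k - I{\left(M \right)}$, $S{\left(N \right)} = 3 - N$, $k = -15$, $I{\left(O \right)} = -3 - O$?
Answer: $- \frac{255}{2} \approx -127.5$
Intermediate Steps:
$s{\left(Y,c \right)} = 2 Y$
$X{\left(u,M \right)} = 6 - \frac{M}{2}$ ($X{\left(u,M \right)} = - \frac{-15 - \left(-3 - M\right)}{2} = - \frac{-15 + \left(3 + M\right)}{2} = - \frac{-12 + M}{2} = 6 - \frac{M}{2}$)
$D = 108$ ($D = 21 \cdot 2 \cdot 2 + 24 = 21 \cdot 4 + 24 = 84 + 24 = 108$)
$X{\left(-180,S{\left(8 \right)} + 56 \right)} - D = \left(6 - \frac{\left(3 - 8\right) + 56}{2}\right) - 108 = \left(6 - \frac{-5 + 56}{2}\right) - 108 = \left(6 - \frac{51}{2}\right) - 108 = - \frac{39}{2} - 108 = - \frac{255}{2}$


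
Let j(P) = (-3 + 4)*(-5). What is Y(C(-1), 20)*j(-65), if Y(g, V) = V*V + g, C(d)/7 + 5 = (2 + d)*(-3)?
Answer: -1720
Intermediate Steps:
C(d) = -77 - 21*d (C(d) = -35 + 7*((2 + d)*(-3)) = -35 + 7*(-6 - 3*d) = -35 + (-42 - 21*d) = -77 - 21*d)
Y(g, V) = g + V**2 (Y(g, V) = V**2 + g = g + V**2)
j(P) = -5 (j(P) = 1*(-5) = -5)
Y(C(-1), 20)*j(-65) = ((-77 - 21*(-1)) + 20**2)*(-5) = ((-77 + 21) + 400)*(-5) = (-56 + 400)*(-5) = 344*(-5) = -1720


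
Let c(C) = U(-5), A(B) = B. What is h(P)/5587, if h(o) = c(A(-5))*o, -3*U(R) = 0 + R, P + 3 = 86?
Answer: 415/16761 ≈ 0.024760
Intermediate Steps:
P = 83 (P = -3 + 86 = 83)
U(R) = -R/3 (U(R) = -(0 + R)/3 = -R/3)
c(C) = 5/3 (c(C) = -⅓*(-5) = 5/3)
h(o) = 5*o/3
h(P)/5587 = ((5/3)*83)/5587 = (415/3)*(1/5587) = 415/16761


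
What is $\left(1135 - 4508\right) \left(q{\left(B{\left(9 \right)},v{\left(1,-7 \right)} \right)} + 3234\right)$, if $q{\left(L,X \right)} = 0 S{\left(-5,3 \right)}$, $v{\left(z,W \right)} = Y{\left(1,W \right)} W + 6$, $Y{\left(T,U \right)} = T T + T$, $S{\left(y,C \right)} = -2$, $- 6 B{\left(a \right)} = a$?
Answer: $-10908282$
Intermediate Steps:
$B{\left(a \right)} = - \frac{a}{6}$
$Y{\left(T,U \right)} = T + T^{2}$ ($Y{\left(T,U \right)} = T^{2} + T = T + T^{2}$)
$v{\left(z,W \right)} = 6 + 2 W$ ($v{\left(z,W \right)} = 1 \left(1 + 1\right) W + 6 = 1 \cdot 2 W + 6 = 2 W + 6 = 6 + 2 W$)
$q{\left(L,X \right)} = 0$ ($q{\left(L,X \right)} = 0 \left(-2\right) = 0$)
$\left(1135 - 4508\right) \left(q{\left(B{\left(9 \right)},v{\left(1,-7 \right)} \right)} + 3234\right) = \left(1135 - 4508\right) \left(0 + 3234\right) = \left(-3373\right) 3234 = -10908282$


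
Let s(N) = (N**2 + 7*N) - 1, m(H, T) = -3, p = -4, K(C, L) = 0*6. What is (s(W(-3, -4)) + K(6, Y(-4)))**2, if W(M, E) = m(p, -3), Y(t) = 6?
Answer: 169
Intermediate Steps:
K(C, L) = 0
W(M, E) = -3
s(N) = -1 + N**2 + 7*N
(s(W(-3, -4)) + K(6, Y(-4)))**2 = ((-1 + (-3)**2 + 7*(-3)) + 0)**2 = ((-1 + 9 - 21) + 0)**2 = (-13 + 0)**2 = (-13)**2 = 169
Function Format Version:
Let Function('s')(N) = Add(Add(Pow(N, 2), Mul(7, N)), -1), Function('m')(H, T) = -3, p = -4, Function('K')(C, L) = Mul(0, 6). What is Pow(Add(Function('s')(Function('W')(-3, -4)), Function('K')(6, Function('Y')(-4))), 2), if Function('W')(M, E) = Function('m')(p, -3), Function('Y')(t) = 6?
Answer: 169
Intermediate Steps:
Function('K')(C, L) = 0
Function('W')(M, E) = -3
Function('s')(N) = Add(-1, Pow(N, 2), Mul(7, N))
Pow(Add(Function('s')(Function('W')(-3, -4)), Function('K')(6, Function('Y')(-4))), 2) = Pow(Add(Add(-1, Pow(-3, 2), Mul(7, -3)), 0), 2) = Pow(Add(Add(-1, 9, -21), 0), 2) = Pow(Add(-13, 0), 2) = Pow(-13, 2) = 169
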